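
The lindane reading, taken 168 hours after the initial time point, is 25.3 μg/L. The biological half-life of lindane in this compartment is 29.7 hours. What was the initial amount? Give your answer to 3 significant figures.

1280 μg/L

Number of half-lives elapsed: n = 168/29.7 ≈ 5.6566.
A₀ = A × 2^n = 25.3 × 2^5.6566 = 25.3 × 50.442 ≈ 1276.2 μg/L.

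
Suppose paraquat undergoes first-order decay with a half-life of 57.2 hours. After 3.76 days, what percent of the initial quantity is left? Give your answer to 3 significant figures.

33.5%

3.76 days = 90.24 hours.
n = 90.24/57.2 ≈ 1.5776 half-lives.
Fraction remaining = (1/2)^1.5776 ≈ 0.33503, i.e. 33.503%.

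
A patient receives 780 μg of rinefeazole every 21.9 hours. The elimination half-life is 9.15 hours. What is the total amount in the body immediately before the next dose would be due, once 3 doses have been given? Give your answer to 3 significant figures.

182 μg

The 3 doses were given 65.7, 43.8, 21.9 hours ago.
Total = 780·(1/2)^(65.7/9.15) + 780·(1/2)^(43.8/9.15) + 780·(1/2)^(21.9/9.15)
      = 5.3777 + 28.255 + 148.46 ≈ 182.09 μg.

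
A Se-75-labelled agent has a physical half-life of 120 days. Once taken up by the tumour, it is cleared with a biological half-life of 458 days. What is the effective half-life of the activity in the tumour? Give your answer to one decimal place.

95.1 days

1/t_eff = 1/t_phys + 1/t_biol = 1/120 + 1/458 = 0.010517 per day.
t_eff = 120 × 458 / (120 + 458) ≈ 95.087 days.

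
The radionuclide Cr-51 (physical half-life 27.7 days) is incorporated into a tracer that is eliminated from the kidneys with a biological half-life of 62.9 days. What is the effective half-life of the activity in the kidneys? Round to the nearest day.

19 days

1/t_eff = 1/t_phys + 1/t_biol = 1/27.7 + 1/62.9 = 0.051999 per day.
t_eff = 27.7 × 62.9 / (27.7 + 62.9) ≈ 19.231 days.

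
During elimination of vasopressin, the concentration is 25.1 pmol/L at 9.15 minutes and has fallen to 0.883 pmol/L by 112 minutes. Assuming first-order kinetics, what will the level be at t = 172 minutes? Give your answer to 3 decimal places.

Over Δt = 112 − 9.15 = 102.85 minutes, the level fell by a factor of 25.1/0.883 ≈ 28.426.
n = log₂(28.426) ≈ 4.8291 half-lives, so t½ = 102.85/4.8291 ≈ 21.298 minutes.
From t = 112 to t = 172: 0.883 × (1/2)^((172−112)/21.298) ≈ 0.12529 pmol/L.

0.125 pmol/L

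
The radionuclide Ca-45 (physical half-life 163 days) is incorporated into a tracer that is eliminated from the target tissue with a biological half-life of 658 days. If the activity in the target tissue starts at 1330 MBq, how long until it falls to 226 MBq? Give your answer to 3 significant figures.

1/t_eff = 1/t_phys + 1/t_biol = 1/163 + 1/658 = 0.0076547 per day.
t_eff = 163 × 658 / (163 + 658) ≈ 130.64 days.
n = log₂(1330/226) ≈ 2.557; t = 2.557 × 130.64 ≈ 334.05 days.

334 days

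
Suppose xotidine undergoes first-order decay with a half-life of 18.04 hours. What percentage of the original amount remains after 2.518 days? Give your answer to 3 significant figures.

2.518 days = 60.432 hours.
n = 60.432/18.04 ≈ 3.3499 half-lives.
Fraction remaining = (1/2)^3.3499 ≈ 0.098081, i.e. 9.8081%.

9.81%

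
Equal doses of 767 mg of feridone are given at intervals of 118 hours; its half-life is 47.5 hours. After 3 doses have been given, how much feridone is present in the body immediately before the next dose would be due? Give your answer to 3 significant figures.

The 3 doses were given 354, 236, 118 hours ago.
Total = 767·(1/2)^(354/47.5) + 767·(1/2)^(236/47.5) + 767·(1/2)^(118/47.5)
      = 4.3785 + 24.499 + 137.08 ≈ 165.96 mg.

166 mg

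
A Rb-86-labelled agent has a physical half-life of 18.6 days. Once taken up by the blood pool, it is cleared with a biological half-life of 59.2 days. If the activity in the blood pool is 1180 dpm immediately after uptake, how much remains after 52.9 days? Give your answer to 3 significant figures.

88.5 dpm

1/t_eff = 1/t_phys + 1/t_biol = 1/18.6 + 1/59.2 = 0.070655 per day.
t_eff = 18.6 × 59.2 / (18.6 + 59.2) ≈ 14.153 days.
Remaining = 1180 × (1/2)^(52.9/14.153) = 1180 × (1/2)^3.7377 ≈ 88.457 dpm.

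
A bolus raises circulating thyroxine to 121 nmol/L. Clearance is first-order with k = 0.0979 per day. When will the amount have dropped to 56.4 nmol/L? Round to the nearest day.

8 days

t½ = ln 2 / k = 0.69315 / 0.0979 ≈ 7.0802 days.
Fraction remaining = 56.4/121 ≈ 0.46612.
n = log₂(121/56.4) = ln(2.1454)/ln 2 ≈ 1.1012 half-lives.
t = n × t½ = 1.1012 × 7.0802 ≈ 7.7969 days.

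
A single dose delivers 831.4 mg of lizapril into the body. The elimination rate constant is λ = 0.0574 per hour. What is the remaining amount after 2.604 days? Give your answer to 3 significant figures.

23.0 mg

t½ = ln 2 / λ = 0.69315 / 0.0574 ≈ 12.076 hours.
Convert the elapsed time: 2.604 days = 62.496 hours.
Number of half-lives: n = 62.496/12.076 ≈ 5.1753.
Remaining = 831.4 × (1/2)^5.1753 = 831.4 × 0.027674 ≈ 23.008 mg.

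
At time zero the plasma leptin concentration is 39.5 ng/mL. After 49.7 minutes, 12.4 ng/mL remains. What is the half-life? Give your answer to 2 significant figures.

A/A₀ = 12.4/39.5 ≈ 0.31392.
n = log₂(3.1855) ≈ 1.6715 half-lives elapsed in 49.7 minutes.
t½ = 49.7/1.6715 ≈ 29.734 minutes.

30 minutes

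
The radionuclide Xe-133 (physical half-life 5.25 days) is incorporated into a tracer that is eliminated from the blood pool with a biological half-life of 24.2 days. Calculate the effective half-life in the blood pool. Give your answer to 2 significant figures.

1/t_eff = 1/t_phys + 1/t_biol = 1/5.25 + 1/24.2 = 0.2318 per day.
t_eff = 5.25 × 24.2 / (5.25 + 24.2) ≈ 4.3141 days.

4.3 days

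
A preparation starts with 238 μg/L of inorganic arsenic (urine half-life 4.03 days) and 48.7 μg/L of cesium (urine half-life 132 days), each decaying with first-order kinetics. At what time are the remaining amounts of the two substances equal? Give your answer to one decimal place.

9.5 days

Set 238·(1/2)^(t/4.03) = 48.7·(1/2)^(t/132).
Taking log₂: log₂(238/48.7) = t·(1/4.03 − 1/132).
log₂(4.8871) = 2.289; 1/4.03 − 1/132 = 0.24056.
t = 2.289 / 0.24056 ≈ 9.515 days.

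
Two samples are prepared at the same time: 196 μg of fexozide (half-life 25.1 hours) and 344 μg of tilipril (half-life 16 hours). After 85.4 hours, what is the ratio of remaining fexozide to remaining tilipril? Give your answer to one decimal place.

2.2

fexozide: 196 × (1/2)^(85.4/25.1) = 196 × (1/2)^3.4024 ≈ 18.537 μg.
tilipril: 344 × (1/2)^(85.4/16) = 344 × (1/2)^5.3375 ≈ 8.5077 μg.
Ratio ≈ 18.537 / 8.5077 ≈ 2.1788.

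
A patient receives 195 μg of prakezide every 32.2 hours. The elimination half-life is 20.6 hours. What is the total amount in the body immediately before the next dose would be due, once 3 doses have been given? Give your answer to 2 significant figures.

96 μg

The 3 doses were given 96.6, 64.4, 32.2 hours ago.
Total = 195·(1/2)^(96.6/20.6) + 195·(1/2)^(64.4/20.6) + 195·(1/2)^(32.2/20.6)
      = 7.558 + 22.333 + 65.992 ≈ 95.883 μg.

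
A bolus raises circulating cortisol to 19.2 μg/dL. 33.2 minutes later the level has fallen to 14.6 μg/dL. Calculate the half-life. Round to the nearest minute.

A/A₀ = 14.6/19.2 ≈ 0.76042.
n = log₂(1.3151) ≈ 0.39514 half-lives elapsed in 33.2 minutes.
t½ = 33.2/0.39514 ≈ 84.021 minutes.

84 minutes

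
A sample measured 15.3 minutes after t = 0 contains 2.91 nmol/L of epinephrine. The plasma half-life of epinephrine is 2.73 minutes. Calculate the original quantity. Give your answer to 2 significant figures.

140 nmol/L

Number of half-lives elapsed: n = 15.3/2.73 ≈ 5.6044.
A₀ = A × 2^n = 2.91 × 2^5.6044 = 2.91 × 48.651 ≈ 141.57 nmol/L.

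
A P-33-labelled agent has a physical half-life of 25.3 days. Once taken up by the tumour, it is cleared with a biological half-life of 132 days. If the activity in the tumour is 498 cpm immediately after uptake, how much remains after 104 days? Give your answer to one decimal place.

16.7 cpm

1/t_eff = 1/t_phys + 1/t_biol = 1/25.3 + 1/132 = 0.047101 per day.
t_eff = 25.3 × 132 / (25.3 + 132) ≈ 21.231 days.
Remaining = 498 × (1/2)^(104/21.231) = 498 × (1/2)^4.8986 ≈ 16.696 cpm.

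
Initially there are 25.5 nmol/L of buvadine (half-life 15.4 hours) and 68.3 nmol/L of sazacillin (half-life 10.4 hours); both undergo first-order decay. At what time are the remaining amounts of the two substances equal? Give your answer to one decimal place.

Set 25.5·(1/2)^(t/15.4) = 68.3·(1/2)^(t/10.4).
Taking log₂: log₂(25.5/68.3) = t·(1/15.4 − 1/10.4).
log₂(0.37335) = -1.4214; 1/15.4 − 1/10.4 = -0.031219.
t = -1.4214 / -0.031219 ≈ 45.53 hours.

45.5 hours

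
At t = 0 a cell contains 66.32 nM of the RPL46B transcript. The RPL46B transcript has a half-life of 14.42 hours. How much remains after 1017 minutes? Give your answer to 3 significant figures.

Convert the elapsed time: 1017 minutes = 16.95 hours.
Number of half-lives: n = 16.95/14.42 ≈ 1.1755.
Remaining = 66.32 × (1/2)^1.1755 = 66.32 × 0.44275 ≈ 29.363 nM.

29.4 nM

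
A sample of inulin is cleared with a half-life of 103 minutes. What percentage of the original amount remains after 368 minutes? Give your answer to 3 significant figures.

n = 368/103 ≈ 3.5728 half-lives.
Fraction remaining = (1/2)^3.5728 ≈ 0.084038, i.e. 8.4038%.

8.40%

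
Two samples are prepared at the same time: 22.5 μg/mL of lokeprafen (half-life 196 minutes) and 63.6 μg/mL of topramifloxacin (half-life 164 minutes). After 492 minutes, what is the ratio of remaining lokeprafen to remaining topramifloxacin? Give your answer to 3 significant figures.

0.497

lokeprafen: 22.5 × (1/2)^(492/196) = 22.5 × (1/2)^2.5102 ≈ 3.9494 μg/mL.
topramifloxacin: 63.6 × (1/2)^(492/164) = 63.6 × (1/2)^3 ≈ 7.95 μg/mL.
Ratio ≈ 3.9494 / 7.95 ≈ 0.49679.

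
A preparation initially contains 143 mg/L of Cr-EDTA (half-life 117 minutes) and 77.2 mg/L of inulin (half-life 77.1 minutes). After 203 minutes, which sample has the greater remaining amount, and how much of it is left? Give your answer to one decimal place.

Cr-EDTA: 143 × (1/2)^1.735 ≈ 42.957 mg/L.
inulin: 77.2 × (1/2)^2.6329 ≈ 12.446 mg/L.
Cr-EDTA has more remaining, at ≈ 42.957 mg/L.

Cr-EDTA, 43.0 mg/L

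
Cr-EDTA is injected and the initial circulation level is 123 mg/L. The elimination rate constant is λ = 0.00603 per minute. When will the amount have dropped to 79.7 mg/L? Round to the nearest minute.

72 minutes

t½ = ln 2 / λ = 0.69315 / 0.00603 ≈ 114.95 minutes.
Fraction remaining = 79.7/123 ≈ 0.64797.
n = log₂(123/79.7) = ln(1.5433)/ln 2 ≈ 0.62601 half-lives.
t = n × t½ = 0.62601 × 114.95 ≈ 71.959 minutes.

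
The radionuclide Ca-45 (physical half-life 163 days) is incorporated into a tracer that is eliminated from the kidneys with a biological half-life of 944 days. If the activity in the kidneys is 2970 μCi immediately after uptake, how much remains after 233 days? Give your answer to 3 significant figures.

929 μCi

1/t_eff = 1/t_phys + 1/t_biol = 1/163 + 1/944 = 0.0071943 per day.
t_eff = 163 × 944 / (163 + 944) ≈ 139 days.
Remaining = 2970 × (1/2)^(233/139) = 2970 × (1/2)^1.6763 ≈ 929.29 μCi.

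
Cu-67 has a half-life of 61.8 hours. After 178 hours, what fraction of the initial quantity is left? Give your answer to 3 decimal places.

0.136

n = 178/61.8 ≈ 2.8803 half-lives.
Fraction remaining = (1/2)^2.8803 ≈ 0.13582.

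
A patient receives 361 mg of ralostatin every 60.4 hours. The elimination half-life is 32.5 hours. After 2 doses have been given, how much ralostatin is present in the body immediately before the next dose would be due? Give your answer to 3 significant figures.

127 mg

The 2 doses were given 120.8, 60.4 hours ago.
Total = 361·(1/2)^(120.8/32.5) + 361·(1/2)^(60.4/32.5)
      = 27.454 + 99.553 ≈ 127.01 mg.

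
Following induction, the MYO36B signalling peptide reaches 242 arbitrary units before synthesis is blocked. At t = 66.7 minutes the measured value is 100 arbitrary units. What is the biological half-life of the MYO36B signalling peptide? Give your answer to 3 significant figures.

52.3 minutes

A/A₀ = 100/242 ≈ 0.41322.
n = log₂(2.42) ≈ 1.275 half-lives elapsed in 66.7 minutes.
t½ = 66.7/1.275 ≈ 52.313 minutes.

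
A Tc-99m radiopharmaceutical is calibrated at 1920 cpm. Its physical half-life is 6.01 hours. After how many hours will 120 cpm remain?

120/1920 = 1/16, so 4 half-lives have elapsed.
t = 4 × 6.01 = 24.04 hours.

24.04 hours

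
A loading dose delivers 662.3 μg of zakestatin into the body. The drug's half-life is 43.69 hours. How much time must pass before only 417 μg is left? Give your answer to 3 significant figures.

29.2 hours

Fraction remaining = 417/662.3 ≈ 0.62962.
n = log₂(662.3/417) = ln(1.5882)/ln 2 ≈ 0.66744 half-lives.
t = n × t½ = 0.66744 × 43.69 ≈ 29.16 hours.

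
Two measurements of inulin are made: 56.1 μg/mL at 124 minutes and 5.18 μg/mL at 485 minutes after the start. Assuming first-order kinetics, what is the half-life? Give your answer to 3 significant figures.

105 minutes

Over Δt = 485 − 124 = 361 minutes, the level fell by a factor of 56.1/5.18 ≈ 10.83.
n = log₂(10.83) ≈ 3.437 half-lives, so t½ = 361/3.437 ≈ 105.03 minutes.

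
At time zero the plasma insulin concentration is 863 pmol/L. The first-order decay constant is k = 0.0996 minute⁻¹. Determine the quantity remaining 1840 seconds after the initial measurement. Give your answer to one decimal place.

40.7 pmol/L

t½ = ln 2 / k = 0.69315 / 0.0996 ≈ 6.9593 minutes.
Convert the elapsed time: 1840 seconds = 30.6667 minutes.
Number of half-lives: n = 30.6667/6.9593 ≈ 4.4066.
Remaining = 863 × (1/2)^4.4066 = 863 × 0.047151 ≈ 40.691 pmol/L.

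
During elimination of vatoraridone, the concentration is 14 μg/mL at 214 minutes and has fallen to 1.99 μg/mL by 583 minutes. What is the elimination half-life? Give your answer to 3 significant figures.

Over Δt = 583 − 214 = 369 minutes, the level fell by a factor of 14/1.99 ≈ 7.0352.
n = log₂(7.0352) ≈ 2.8146 half-lives, so t½ = 369/2.8146 ≈ 131.1 minutes.

131 minutes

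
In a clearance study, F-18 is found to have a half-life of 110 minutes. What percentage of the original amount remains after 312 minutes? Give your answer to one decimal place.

14.0%

n = 312/110 ≈ 2.8364 half-lives.
Fraction remaining = (1/2)^2.8364 ≈ 0.14001, i.e. 14.001%.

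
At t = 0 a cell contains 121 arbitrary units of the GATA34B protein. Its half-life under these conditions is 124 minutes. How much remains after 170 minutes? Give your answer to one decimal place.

46.8 arbitrary units

Number of half-lives: n = 170/124 ≈ 1.371.
Remaining = 121 × (1/2)^1.371 = 121 × 0.38663 ≈ 46.782 arbitrary units.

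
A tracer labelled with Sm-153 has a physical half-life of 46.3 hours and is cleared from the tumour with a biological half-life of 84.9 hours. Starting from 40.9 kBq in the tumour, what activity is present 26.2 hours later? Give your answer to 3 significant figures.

1/t_eff = 1/t_phys + 1/t_biol = 1/46.3 + 1/84.9 = 0.033377 per hour.
t_eff = 46.3 × 84.9 / (46.3 + 84.9) ≈ 29.961 hours.
Remaining = 40.9 × (1/2)^(26.2/29.961) = 40.9 × (1/2)^0.87447 ≈ 22.309 kBq.

22.3 kBq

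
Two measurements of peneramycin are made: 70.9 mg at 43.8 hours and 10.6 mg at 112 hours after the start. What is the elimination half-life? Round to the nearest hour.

25 hours

Over Δt = 112 − 43.8 = 68.2 hours, the level fell by a factor of 70.9/10.6 ≈ 6.6887.
n = log₂(6.6887) ≈ 2.7417 half-lives, so t½ = 68.2/2.7417 ≈ 24.875 hours.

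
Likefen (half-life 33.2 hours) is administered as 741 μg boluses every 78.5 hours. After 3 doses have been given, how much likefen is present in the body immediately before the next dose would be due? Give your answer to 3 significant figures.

The 3 doses were given 235.5, 157, 78.5 hours ago.
Total = 741·(1/2)^(235.5/33.2) + 741·(1/2)^(157/33.2) + 741·(1/2)^(78.5/33.2)
      = 5.4263 + 27.943 + 143.89 ≈ 177.26 μg.

177 μg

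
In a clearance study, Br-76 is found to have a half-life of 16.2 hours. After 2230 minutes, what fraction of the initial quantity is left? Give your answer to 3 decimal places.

2230 minutes = 37.1667 hours.
n = 37.1667/16.2 ≈ 2.2942 half-lives.
Fraction remaining = (1/2)^2.2942 ≈ 0.20388.

0.204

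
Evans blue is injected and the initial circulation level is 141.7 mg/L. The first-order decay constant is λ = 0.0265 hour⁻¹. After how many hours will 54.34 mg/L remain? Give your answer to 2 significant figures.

t½ = ln 2 / λ = 0.69315 / 0.0265 ≈ 26.156 hours.
Fraction remaining = 54.34/141.7 ≈ 0.38349.
n = log₂(141.7/54.34) = ln(2.6077)/ln 2 ≈ 1.3828 half-lives.
t = n × t½ = 1.3828 × 26.156 ≈ 36.168 hours.

36 hours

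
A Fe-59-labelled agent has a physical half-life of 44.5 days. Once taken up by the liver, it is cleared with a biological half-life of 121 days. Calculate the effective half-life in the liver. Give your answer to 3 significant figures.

1/t_eff = 1/t_phys + 1/t_biol = 1/44.5 + 1/121 = 0.030736 per day.
t_eff = 44.5 × 121 / (44.5 + 121) ≈ 32.535 days.

32.5 days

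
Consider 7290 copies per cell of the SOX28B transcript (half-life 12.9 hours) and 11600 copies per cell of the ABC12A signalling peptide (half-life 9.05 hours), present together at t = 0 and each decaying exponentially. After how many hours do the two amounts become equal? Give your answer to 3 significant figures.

20.3 hours

Set 7290·(1/2)^(t/12.9) = 11600·(1/2)^(t/9.05).
Taking log₂: log₂(7290/11600) = t·(1/12.9 − 1/9.05).
log₂(0.62845) = -0.67013; 1/12.9 − 1/9.05 = -0.032978.
t = -0.67013 / -0.032978 ≈ 20.321 hours.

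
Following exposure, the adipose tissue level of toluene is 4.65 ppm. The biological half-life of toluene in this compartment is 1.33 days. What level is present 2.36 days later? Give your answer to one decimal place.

1.4 ppm

Number of half-lives: n = 2.36/1.33 ≈ 1.7744.
Remaining = 4.65 × (1/2)^1.7744 = 4.65 × 0.29231 ≈ 1.3592 ppm.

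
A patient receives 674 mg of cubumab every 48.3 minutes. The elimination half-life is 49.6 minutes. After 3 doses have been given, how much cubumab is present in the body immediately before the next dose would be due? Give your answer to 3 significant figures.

The 3 doses were given 144.9, 96.6, 48.3 minutes ago.
Total = 674·(1/2)^(144.9/49.6) + 674·(1/2)^(96.6/49.6) + 674·(1/2)^(48.3/49.6)
      = 88.969 + 174.73 + 343.18 ≈ 606.88 mg.

607 mg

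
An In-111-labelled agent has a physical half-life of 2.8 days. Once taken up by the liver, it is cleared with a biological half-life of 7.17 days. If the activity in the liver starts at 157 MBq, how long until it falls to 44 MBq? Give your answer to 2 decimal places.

3.70 days

1/t_eff = 1/t_phys + 1/t_biol = 1/2.8 + 1/7.17 = 0.49661 per day.
t_eff = 2.8 × 7.17 / (2.8 + 7.17) ≈ 2.0136 days.
n = log₂(157/44) ≈ 1.8352; t = 1.8352 × 2.0136 ≈ 3.6954 days.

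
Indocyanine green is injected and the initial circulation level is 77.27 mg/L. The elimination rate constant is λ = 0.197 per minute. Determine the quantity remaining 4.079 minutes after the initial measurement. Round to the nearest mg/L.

35 mg/L

t½ = ln 2 / λ = 0.69315 / 0.197 ≈ 3.5185 minutes.
Number of half-lives: n = 4.079/3.5185 ≈ 1.1593.
Remaining = 77.27 × (1/2)^1.1593 = 77.27 × 0.44773 ≈ 34.596 mg/L.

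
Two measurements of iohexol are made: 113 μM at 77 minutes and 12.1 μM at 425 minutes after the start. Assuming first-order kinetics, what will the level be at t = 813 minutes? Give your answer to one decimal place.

1.0 μM

Over Δt = 425 − 77 = 348 minutes, the level fell by a factor of 113/12.1 ≈ 9.3388.
n = log₂(9.3388) ≈ 3.2232 half-lives, so t½ = 348/3.2232 ≈ 107.97 minutes.
From t = 425 to t = 813: 12.1 × (1/2)^((813−425)/107.97) ≈ 1.0022 μM.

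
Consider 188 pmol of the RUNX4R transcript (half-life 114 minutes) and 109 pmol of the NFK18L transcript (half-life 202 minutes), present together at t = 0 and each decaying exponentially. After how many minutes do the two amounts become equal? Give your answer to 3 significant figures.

Set 188·(1/2)^(t/114) = 109·(1/2)^(t/202).
Taking log₂: log₂(188/109) = t·(1/114 − 1/202).
log₂(1.7248) = 0.7864; 1/114 − 1/202 = 0.0038214.
t = 0.7864 / 0.0038214 ≈ 205.79 minutes.

206 minutes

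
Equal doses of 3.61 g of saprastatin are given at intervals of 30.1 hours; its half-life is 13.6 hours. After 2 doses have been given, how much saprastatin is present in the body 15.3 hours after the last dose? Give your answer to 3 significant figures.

2.01 g

The 2 doses were given 45.4, 15.3 hours ago.
Total = 3.61·(1/2)^(45.4/13.6) + 3.61·(1/2)^(15.3/13.6)
      = 0.35694 + 1.6552 ≈ 2.0121 g.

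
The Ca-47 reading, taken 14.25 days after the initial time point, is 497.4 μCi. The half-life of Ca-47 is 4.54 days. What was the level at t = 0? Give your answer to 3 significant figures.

4380 μCi

Number of half-lives elapsed: n = 14.25/4.54 ≈ 3.1388.
A₀ = A × 2^n = 497.4 × 2^3.1388 = 497.4 × 8.8077 ≈ 4381 μCi.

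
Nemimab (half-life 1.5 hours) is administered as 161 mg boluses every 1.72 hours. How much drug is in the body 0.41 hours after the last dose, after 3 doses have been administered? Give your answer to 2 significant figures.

220 mg

The 3 doses were given 3.85, 2.13, 0.41 hours ago.
Total = 161·(1/2)^(3.85/1.5) + 161·(1/2)^(2.13/1.5) + 161·(1/2)^(0.41/1.5)
      = 27.176 + 60.168 + 133.21 ≈ 220.56 mg.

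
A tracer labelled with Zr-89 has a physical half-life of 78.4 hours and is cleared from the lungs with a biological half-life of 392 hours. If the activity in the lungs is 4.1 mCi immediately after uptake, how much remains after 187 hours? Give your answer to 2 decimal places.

1/t_eff = 1/t_phys + 1/t_biol = 1/78.4 + 1/392 = 0.015306 per hour.
t_eff = 78.4 × 392 / (78.4 + 392) ≈ 65.333 hours.
Remaining = 4.1 × (1/2)^(187/65.333) = 4.1 × (1/2)^2.8622 ≈ 0.56385 mCi.

0.56 mCi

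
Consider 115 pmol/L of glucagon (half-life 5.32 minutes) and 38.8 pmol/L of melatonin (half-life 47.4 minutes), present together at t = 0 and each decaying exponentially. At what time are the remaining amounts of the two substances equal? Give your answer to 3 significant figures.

Set 115·(1/2)^(t/5.32) = 38.8·(1/2)^(t/47.4).
Taking log₂: log₂(115/38.8) = t·(1/5.32 − 1/47.4).
log₂(2.9639) = 1.5675; 1/5.32 − 1/47.4 = 0.16687.
t = 1.5675 / 0.16687 ≈ 9.3934 minutes.

9.39 minutes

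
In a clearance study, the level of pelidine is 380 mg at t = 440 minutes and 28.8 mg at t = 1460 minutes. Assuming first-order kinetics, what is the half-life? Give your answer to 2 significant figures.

270 minutes

Over Δt = 1460 − 440 = 1020 minutes, the level fell by a factor of 380/28.8 ≈ 13.194.
n = log₂(13.194) ≈ 3.7219 half-lives, so t½ = 1020/3.7219 ≈ 274.06 minutes.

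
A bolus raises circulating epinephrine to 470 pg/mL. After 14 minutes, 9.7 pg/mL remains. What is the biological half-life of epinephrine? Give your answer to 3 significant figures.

A/A₀ = 9.7/470 ≈ 0.020638.
n = log₂(48.454) ≈ 5.5985 half-lives elapsed in 14 minutes.
t½ = 14/5.5985 ≈ 2.5007 minutes.

2.50 minutes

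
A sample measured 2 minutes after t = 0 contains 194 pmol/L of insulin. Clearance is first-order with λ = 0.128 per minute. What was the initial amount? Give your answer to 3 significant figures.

251 pmol/L

t½ = ln 2 / λ = 0.69315 / 0.128 ≈ 5.4152 minutes.
Number of half-lives elapsed: n = 2/5.4152 ≈ 0.36933.
A₀ = A × 2^n = 194 × 2^0.36933 = 194 × 1.2918 ≈ 250.6 pmol/L.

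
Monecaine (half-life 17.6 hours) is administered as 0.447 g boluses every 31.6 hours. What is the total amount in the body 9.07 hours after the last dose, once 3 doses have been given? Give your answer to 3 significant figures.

The 3 doses were given 72.27, 40.67, 9.07 hours ago.
Total = 0.447·(1/2)^(72.27/17.6) + 0.447·(1/2)^(40.67/17.6) + 0.447·(1/2)^(9.07/17.6)
      = 0.025954 + 0.090093 + 0.31273 ≈ 0.42878 g.

0.429 g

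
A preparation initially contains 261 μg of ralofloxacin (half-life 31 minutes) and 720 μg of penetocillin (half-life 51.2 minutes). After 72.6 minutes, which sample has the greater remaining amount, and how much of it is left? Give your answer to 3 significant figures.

ralofloxacin: 261 × (1/2)^2.3419 ≈ 51.481 μg.
penetocillin: 720 × (1/2)^1.418 ≈ 269.45 μg.
Penetocillin has more remaining, at ≈ 269.45 μg.

penetocillin, 269 μg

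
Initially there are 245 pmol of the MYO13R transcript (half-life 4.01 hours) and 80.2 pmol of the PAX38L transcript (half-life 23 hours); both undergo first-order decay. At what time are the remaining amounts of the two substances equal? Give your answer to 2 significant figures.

7.8 hours

Set 245·(1/2)^(t/4.01) = 80.2·(1/2)^(t/23).
Taking log₂: log₂(245/80.2) = t·(1/4.01 − 1/23).
log₂(3.0549) = 1.6111; 1/4.01 − 1/23 = 0.2059.
t = 1.6111 / 0.2059 ≈ 7.8248 hours.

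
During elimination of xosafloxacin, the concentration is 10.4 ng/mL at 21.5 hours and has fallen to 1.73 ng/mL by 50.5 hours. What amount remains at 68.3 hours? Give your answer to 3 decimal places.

Over Δt = 50.5 − 21.5 = 29 hours, the level fell by a factor of 10.4/1.73 ≈ 6.0116.
n = log₂(6.0116) ≈ 2.5877 half-lives, so t½ = 29/2.5877 ≈ 11.207 hours.
From t = 50.5 to t = 68.3: 1.73 × (1/2)^((68.3−50.5)/11.207) ≈ 0.57532 ng/mL.

0.575 ng/mL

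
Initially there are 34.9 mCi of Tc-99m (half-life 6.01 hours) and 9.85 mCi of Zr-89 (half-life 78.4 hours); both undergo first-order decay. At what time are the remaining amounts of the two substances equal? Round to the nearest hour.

12 hours

Set 34.9·(1/2)^(t/6.01) = 9.85·(1/2)^(t/78.4).
Taking log₂: log₂(34.9/9.85) = t·(1/6.01 − 1/78.4).
log₂(3.5431) = 1.825; 1/6.01 − 1/78.4 = 0.15363.
t = 1.825 / 0.15363 ≈ 11.879 hours.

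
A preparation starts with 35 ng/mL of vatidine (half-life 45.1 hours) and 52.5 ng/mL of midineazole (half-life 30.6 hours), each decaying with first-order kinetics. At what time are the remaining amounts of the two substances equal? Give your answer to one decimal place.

Set 35·(1/2)^(t/45.1) = 52.5·(1/2)^(t/30.6).
Taking log₂: log₂(35/52.5) = t·(1/45.1 − 1/30.6).
log₂(0.66667) = -0.58496; 1/45.1 − 1/30.6 = -0.010507.
t = -0.58496 / -0.010507 ≈ 55.675 hours.

55.7 hours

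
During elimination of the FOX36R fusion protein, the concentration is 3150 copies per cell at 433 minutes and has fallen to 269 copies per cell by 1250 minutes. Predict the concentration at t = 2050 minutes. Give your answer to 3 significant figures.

24.2 copies per cell

Over Δt = 1250 − 433 = 817 minutes, the level fell by a factor of 3150/269 ≈ 11.71.
n = log₂(11.71) ≈ 3.5497 half-lives, so t½ = 817/3.5497 ≈ 230.16 minutes.
From t = 1250 to t = 2050: 269 × (1/2)^((2050−1250)/230.16) ≈ 24.178 copies per cell.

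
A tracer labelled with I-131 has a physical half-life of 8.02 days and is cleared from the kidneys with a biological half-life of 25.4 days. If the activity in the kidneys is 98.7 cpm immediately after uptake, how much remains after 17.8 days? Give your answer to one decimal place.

13.0 cpm

1/t_eff = 1/t_phys + 1/t_biol = 1/8.02 + 1/25.4 = 0.16406 per day.
t_eff = 8.02 × 25.4 / (8.02 + 25.4) ≈ 6.0954 days.
Remaining = 98.7 × (1/2)^(17.8/6.0954) = 98.7 × (1/2)^2.9202 ≈ 13.039 cpm.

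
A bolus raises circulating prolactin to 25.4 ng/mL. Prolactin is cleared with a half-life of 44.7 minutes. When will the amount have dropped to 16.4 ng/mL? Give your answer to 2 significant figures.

Fraction remaining = 16.4/25.4 ≈ 0.64567.
n = log₂(25.4/16.4) = ln(1.5488)/ln 2 ≈ 0.63113 half-lives.
t = n × t½ = 0.63113 × 44.7 ≈ 28.212 minutes.

28 minutes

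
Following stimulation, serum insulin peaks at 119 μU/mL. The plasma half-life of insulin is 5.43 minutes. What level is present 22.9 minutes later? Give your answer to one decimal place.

6.4 μU/mL

Number of half-lives: n = 22.9/5.43 ≈ 4.2173.
Remaining = 119 × (1/2)^4.2173 = 119 × 0.05376 ≈ 6.3975 μU/mL.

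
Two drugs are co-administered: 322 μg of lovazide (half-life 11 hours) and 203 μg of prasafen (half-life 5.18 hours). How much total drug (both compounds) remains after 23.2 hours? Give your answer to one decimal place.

lovazide: 322 × (1/2)^(23.2/11) = 322 × (1/2)^2.1091 ≈ 74.637 μg.
prasafen: 203 × (1/2)^(23.2/5.18) = 203 × (1/2)^4.4788 ≈ 9.1044 μg.
Total = 74.637 + 9.1044 ≈ 83.742 μg.

83.7 μg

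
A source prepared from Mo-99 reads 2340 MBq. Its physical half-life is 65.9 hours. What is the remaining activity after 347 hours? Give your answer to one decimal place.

60.8 MBq

Number of half-lives: n = 347/65.9 ≈ 5.2656.
Remaining = 2340 × (1/2)^5.2656 = 2340 × 0.025996 ≈ 60.831 MBq.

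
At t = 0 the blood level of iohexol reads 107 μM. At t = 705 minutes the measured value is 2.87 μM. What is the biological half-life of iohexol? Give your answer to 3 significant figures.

135 minutes

A/A₀ = 2.87/107 ≈ 0.026822.
n = log₂(37.282) ≈ 5.2204 half-lives elapsed in 705 minutes.
t½ = 705/5.2204 ≈ 135.05 minutes.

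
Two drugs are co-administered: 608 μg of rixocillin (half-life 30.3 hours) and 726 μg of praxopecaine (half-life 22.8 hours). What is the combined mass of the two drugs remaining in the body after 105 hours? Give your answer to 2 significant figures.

85 μg

rixocillin: 608 × (1/2)^(105/30.3) = 608 × (1/2)^3.4653 ≈ 55.047 μg.
praxopecaine: 726 × (1/2)^(105/22.8) = 726 × (1/2)^4.6053 ≈ 29.827 μg.
Total = 55.047 + 29.827 ≈ 84.874 μg.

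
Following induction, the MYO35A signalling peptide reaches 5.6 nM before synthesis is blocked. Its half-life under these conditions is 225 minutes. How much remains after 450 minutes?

Elapsed time is 2 half-lives (450/225).
Each half-life halves the amount: 5.6 × (1/2)^2 = 5.6/4 = 1.4 nM.

1.4 nM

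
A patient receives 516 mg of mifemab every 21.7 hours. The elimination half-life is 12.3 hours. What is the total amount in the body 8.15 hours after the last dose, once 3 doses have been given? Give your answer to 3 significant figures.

450 mg

The 3 doses were given 51.55, 29.85, 8.15 hours ago.
Total = 516·(1/2)^(51.55/12.3) + 516·(1/2)^(29.85/12.3) + 516·(1/2)^(8.15/12.3)
      = 28.25 + 95.962 + 325.98 ≈ 450.19 mg.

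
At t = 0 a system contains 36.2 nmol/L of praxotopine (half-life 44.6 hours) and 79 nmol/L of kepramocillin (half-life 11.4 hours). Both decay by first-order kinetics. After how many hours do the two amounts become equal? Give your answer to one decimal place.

17.2 hours

Set 36.2·(1/2)^(t/44.6) = 79·(1/2)^(t/11.4).
Taking log₂: log₂(36.2/79) = t·(1/44.6 − 1/11.4).
log₂(0.45823) = -1.1259; 1/44.6 − 1/11.4 = -0.065298.
t = -1.1259 / -0.065298 ≈ 17.242 hours.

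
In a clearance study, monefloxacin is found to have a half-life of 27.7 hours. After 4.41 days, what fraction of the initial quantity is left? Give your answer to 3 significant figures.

4.41 days = 105.84 hours.
n = 105.84/27.7 ≈ 3.8209 half-lives.
Fraction remaining = (1/2)^3.8209 ≈ 0.070759.

0.0708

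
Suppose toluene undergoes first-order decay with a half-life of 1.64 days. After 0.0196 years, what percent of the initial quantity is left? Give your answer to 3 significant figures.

4.86%

0.0196 years = 7.154 days.
n = 7.154/1.64 ≈ 4.3622 half-lives.
Fraction remaining = (1/2)^4.3622 ≈ 0.048624, i.e. 4.8624%.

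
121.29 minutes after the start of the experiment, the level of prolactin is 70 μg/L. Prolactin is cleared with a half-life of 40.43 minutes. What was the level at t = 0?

560 μg/L

Number of half-lives elapsed: n = 121.29/40.43 ≈ 3.
A₀ = A × 2^n = 70 × 2^3 = 70 × 8 ≈ 560 μg/L.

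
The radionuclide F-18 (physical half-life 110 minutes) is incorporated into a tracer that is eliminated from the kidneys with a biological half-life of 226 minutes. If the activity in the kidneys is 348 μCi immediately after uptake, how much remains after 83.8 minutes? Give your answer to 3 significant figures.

1/t_eff = 1/t_phys + 1/t_biol = 1/110 + 1/226 = 0.013516 per minute.
t_eff = 110 × 226 / (110 + 226) ≈ 73.988 minutes.
Remaining = 348 × (1/2)^(83.8/73.988) = 348 × (1/2)^1.1326 ≈ 158.72 μCi.

159 μCi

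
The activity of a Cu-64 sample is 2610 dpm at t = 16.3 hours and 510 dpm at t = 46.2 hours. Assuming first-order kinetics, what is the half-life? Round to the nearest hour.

Over Δt = 46.2 − 16.3 = 29.9 hours, the level fell by a factor of 2610/510 ≈ 5.1176.
n = log₂(5.1176) ≈ 2.3555 half-lives, so t½ = 29.9/2.3555 ≈ 12.694 hours.

13 hours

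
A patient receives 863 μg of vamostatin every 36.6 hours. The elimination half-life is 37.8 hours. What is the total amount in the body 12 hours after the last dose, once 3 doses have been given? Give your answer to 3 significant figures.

1230 μg

The 3 doses were given 85.2, 48.6, 12 hours ago.
Total = 863·(1/2)^(85.2/37.8) + 863·(1/2)^(48.6/37.8) + 863·(1/2)^(12/37.8)
      = 180.93 + 353.97 + 692.54 ≈ 1227.4 μg.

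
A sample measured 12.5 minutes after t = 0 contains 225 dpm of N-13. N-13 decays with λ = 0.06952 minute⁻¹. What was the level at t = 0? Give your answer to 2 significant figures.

540 dpm

t½ = ln 2 / λ = 0.69315 / 0.06952 ≈ 9.9705 minutes.
Number of half-lives elapsed: n = 12.5/9.9705 ≈ 1.2537.
A₀ = A × 2^n = 225 × 2^1.2537 = 225 × 2.3845 ≈ 536.52 dpm.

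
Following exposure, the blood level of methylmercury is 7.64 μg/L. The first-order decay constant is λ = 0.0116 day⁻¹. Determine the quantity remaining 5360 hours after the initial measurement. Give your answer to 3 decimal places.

0.573 μg/L

t½ = ln 2 / λ = 0.69315 / 0.0116 ≈ 59.754 days.
Convert the elapsed time: 5360 hours = 223.333 days.
Number of half-lives: n = 223.333/59.754 ≈ 3.7375.
Remaining = 7.64 × (1/2)^3.7375 = 7.64 × 0.07497 ≈ 0.57277 μg/L.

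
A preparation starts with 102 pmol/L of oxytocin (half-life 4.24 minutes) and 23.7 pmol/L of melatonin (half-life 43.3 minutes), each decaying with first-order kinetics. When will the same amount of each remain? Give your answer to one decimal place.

9.9 minutes

Set 102·(1/2)^(t/4.24) = 23.7·(1/2)^(t/43.3).
Taking log₂: log₂(102/23.7) = t·(1/4.24 − 1/43.3).
log₂(4.3038) = 2.1056; 1/4.24 − 1/43.3 = 0.21275.
t = 2.1056 / 0.21275 ≈ 9.8969 minutes.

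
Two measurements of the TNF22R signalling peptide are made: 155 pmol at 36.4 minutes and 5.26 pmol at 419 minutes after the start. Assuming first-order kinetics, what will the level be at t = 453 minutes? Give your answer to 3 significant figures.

3.89 pmol

Over Δt = 419 − 36.4 = 382.6 minutes, the level fell by a factor of 155/5.26 ≈ 29.468.
n = log₂(29.468) ≈ 4.8811 half-lives, so t½ = 382.6/4.8811 ≈ 78.385 minutes.
From t = 419 to t = 453: 5.26 × (1/2)^((453−419)/78.385) ≈ 3.8941 pmol.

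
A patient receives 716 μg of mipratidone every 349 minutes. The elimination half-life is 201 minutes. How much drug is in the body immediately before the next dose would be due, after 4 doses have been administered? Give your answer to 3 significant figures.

The 4 doses were given 1396, 1047, 698, 349 minutes ago.
Total = 716·(1/2)^(1396/201) + 716·(1/2)^(1047/201) + 716·(1/2)^(698/201) + 716·(1/2)^(349/201)
      = 5.81 + 19.358 + 64.498 + 214.9 ≈ 304.56 μg.

305 μg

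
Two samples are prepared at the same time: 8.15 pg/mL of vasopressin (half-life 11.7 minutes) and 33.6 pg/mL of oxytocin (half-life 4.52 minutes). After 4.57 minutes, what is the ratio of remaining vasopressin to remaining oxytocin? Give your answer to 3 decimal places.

vasopressin: 8.15 × (1/2)^(4.57/11.7) = 8.15 × (1/2)^0.3906 ≈ 6.2169 pg/mL.
oxytocin: 33.6 × (1/2)^(4.57/4.52) = 33.6 × (1/2)^1.0111 ≈ 16.672 pg/mL.
Ratio ≈ 6.2169 / 16.672 ≈ 0.3729.

0.373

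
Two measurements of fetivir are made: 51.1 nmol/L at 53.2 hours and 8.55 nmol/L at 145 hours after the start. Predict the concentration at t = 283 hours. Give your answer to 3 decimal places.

0.582 nmol/L

Over Δt = 145 − 53.2 = 91.8 hours, the level fell by a factor of 51.1/8.55 ≈ 5.9766.
n = log₂(5.9766) ≈ 2.5793 half-lives, so t½ = 91.8/2.5793 ≈ 35.591 hours.
From t = 145 to t = 283: 8.55 × (1/2)^((283−145)/35.591) ≈ 0.58176 nmol/L.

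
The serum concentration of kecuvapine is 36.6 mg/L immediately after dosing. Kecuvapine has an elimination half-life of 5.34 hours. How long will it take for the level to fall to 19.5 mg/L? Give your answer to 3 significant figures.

Fraction remaining = 19.5/36.6 ≈ 0.53279.
n = log₂(36.6/19.5) = ln(1.8769)/ln 2 ≈ 0.90837 half-lives.
t = n × t½ = 0.90837 × 5.34 ≈ 4.8507 hours.

4.85 hours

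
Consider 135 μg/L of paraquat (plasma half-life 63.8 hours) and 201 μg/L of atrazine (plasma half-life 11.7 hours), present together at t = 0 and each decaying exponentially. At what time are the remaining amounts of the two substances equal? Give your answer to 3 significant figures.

8.23 hours

Set 135·(1/2)^(t/63.8) = 201·(1/2)^(t/11.7).
Taking log₂: log₂(135/201) = t·(1/63.8 − 1/11.7).
log₂(0.67164) = -0.57424; 1/63.8 − 1/11.7 = -0.069796.
t = -0.57424 / -0.069796 ≈ 8.2273 hours.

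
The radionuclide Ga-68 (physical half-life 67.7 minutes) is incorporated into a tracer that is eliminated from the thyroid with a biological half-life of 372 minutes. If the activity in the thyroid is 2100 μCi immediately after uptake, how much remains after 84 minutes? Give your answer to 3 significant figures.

1/t_eff = 1/t_phys + 1/t_biol = 1/67.7 + 1/372 = 0.017459 per minute.
t_eff = 67.7 × 372 / (67.7 + 372) ≈ 57.276 minutes.
Remaining = 2100 × (1/2)^(84/57.276) = 2100 × (1/2)^1.4666 ≈ 759.86 μCi.

760 μCi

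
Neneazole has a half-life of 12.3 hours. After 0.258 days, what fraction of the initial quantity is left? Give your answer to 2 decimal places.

0.71

0.258 days = 6.192 hours.
n = 6.192/12.3 ≈ 0.50341 half-lives.
Fraction remaining = (1/2)^0.50341 ≈ 0.70544.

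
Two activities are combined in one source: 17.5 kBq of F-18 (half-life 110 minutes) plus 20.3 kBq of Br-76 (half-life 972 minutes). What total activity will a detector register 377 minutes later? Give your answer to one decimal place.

17.1 kBq

F-18: 17.5 × (1/2)^(377/110) = 17.5 × (1/2)^3.4273 ≈ 1.6268 kBq.
Br-76: 20.3 × (1/2)^(377/972) = 20.3 × (1/2)^0.38786 ≈ 15.515 kBq.
Total = 1.6268 + 15.515 ≈ 17.141 kBq.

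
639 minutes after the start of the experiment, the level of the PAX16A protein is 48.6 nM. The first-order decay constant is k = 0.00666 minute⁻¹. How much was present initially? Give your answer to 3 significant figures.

t½ = ln 2 / k = 0.69315 / 0.00666 ≈ 104.08 minutes.
Number of half-lives elapsed: n = 639/104.08 ≈ 6.1397.
A₀ = A × 2^n = 48.6 × 2^6.1397 = 48.6 × 70.509 ≈ 3426.7 nM.

3430 nM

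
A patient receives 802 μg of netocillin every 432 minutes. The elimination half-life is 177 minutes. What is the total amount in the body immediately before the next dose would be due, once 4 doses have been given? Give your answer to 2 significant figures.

The 4 doses were given 1728, 1296, 864, 432 minutes ago.
Total = 802·(1/2)^(1728/177) + 802·(1/2)^(1296/177) + 802·(1/2)^(864/177) + 802·(1/2)^(432/177)
      = 0.92322 + 5.0121 + 27.211 + 147.73 ≈ 180.87 μg.

180 μg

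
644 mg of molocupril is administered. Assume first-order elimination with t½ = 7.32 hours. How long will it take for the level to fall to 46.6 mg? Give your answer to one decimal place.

27.7 hours

Fraction remaining = 46.6/644 ≈ 0.07236.
n = log₂(644/46.6) = ln(13.82)/ln 2 ≈ 3.7887 half-lives.
t = n × t½ = 3.7887 × 7.32 ≈ 27.733 hours.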